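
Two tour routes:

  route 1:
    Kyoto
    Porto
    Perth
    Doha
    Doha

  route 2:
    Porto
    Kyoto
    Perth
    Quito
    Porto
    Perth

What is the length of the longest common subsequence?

3

Taking Kyoto at route 1[1]=route 2[2], Porto at route 1[2]=route 2[5], Perth at route 1[3]=route 2[6] gives a common subsequence of length 3, and the DP table's final entry dp[5][6] is also 3, so no common subsequence is longer.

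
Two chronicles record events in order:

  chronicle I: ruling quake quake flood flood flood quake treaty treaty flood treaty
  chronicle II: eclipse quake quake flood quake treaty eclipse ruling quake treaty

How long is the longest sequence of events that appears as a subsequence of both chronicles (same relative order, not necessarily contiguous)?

6

Pick quake [2,2] → quake [3,3] → flood [6,4] → quake [7,5] → treaty [8,6] → treaty [11,10]; all 6 events appear in both, in order. The LCS DP gives dp[11][10] = 6, so this is optimal.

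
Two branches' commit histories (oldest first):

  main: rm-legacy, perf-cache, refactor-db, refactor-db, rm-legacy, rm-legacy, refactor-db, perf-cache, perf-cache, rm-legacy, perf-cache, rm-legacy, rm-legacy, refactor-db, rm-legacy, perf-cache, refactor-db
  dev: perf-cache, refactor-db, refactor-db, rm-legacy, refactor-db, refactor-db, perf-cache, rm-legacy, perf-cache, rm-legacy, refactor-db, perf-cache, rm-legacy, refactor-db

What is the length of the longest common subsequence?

Match perf-cache at main[2]=dev[1] → refactor-db at main[3]=dev[2] → refactor-db at main[4]=dev[3] → rm-legacy at main[5]=dev[4] → refactor-db at main[7]=dev[6] → perf-cache at main[9]=dev[7] → rm-legacy at main[10]=dev[8] → perf-cache at main[11]=dev[9] → rm-legacy at main[13]=dev[10] → refactor-db at main[14]=dev[11] → rm-legacy at main[15]=dev[13] → refactor-db at main[17]=dev[14] — 12 commits in the same relative order in both. The LCS DP gives dp[17][14] = 12, so this is optimal.

12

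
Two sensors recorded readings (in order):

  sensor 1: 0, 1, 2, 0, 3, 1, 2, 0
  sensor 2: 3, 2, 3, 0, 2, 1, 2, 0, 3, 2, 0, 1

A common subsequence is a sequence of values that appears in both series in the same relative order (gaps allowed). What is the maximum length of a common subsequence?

7

One common subsequence of length 7: 0 [1,4] → 1 [2,6] → 2 [3,7] → 0 [4,8] → 3 [5,9] → 2 [7,10] → 0 [8,11]. dp[8][12] = 7 confirms this is the maximum.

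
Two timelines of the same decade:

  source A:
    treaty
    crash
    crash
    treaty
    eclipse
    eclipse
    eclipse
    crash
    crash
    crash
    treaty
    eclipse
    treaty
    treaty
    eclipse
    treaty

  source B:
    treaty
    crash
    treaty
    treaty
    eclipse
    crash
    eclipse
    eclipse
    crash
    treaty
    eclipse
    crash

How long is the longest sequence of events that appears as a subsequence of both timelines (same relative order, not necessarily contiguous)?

9

Taking treaty (source A #1, source B #1); then crash (source A #2, source B #2); then treaty (source A #4, source B #4); then eclipse (source A #5, source B #5); then eclipse (source A #6, source B #7); then eclipse (source A #7, source B #8); then crash (source A #10, source B #9); then treaty (source A #11, source B #10); then eclipse (source A #12, source B #11) gives a common subsequence of length 9. The LCS DP gives dp[16][12] = 9, so this is optimal.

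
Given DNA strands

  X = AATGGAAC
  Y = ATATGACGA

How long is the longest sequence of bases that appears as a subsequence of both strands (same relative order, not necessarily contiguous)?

One common subsequence of length 6: A (X #1, Y #1), A (X #2, Y #3), T (X #3, Y #4), G (X #4, Y #5), G (X #5, Y #8), A (X #7, Y #9). The LCS DP gives dp[8][9] = 6, so this is optimal.

6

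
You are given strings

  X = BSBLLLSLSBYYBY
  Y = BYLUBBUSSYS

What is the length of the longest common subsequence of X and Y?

Pick B at X[1]=Y[5] → B at X[3]=Y[6] → S at X[7]=Y[8] → S at X[9]=Y[9] → Y at X[11]=Y[10]; all 5 characters appear in both, in order, and the DP table's final entry dp[14][11] is also 5, so no common subsequence is longer.

5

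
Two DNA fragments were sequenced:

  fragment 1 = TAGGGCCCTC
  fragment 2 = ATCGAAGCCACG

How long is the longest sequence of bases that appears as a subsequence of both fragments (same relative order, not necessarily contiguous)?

Taking T (fragment 1 #1, fragment 2 #2), A (fragment 1 #2, fragment 2 #6), G (fragment 1 #5, fragment 2 #7), C (fragment 1 #6, fragment 2 #8), C (fragment 1 #7, fragment 2 #9), C (fragment 1 #8, fragment 2 #11) gives a common subsequence of length 6. The LCS DP gives dp[10][12] = 6, so this is optimal.

6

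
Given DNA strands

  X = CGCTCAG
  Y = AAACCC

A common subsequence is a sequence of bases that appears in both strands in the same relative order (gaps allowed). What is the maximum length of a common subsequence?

Let dp[i][j] be the LCS length of the first i bases of X and the first j bases of Y. dp[i][j] = dp[i-1][j-1]+1 when the i-th and j-th bases match, else max(dp[i-1][j], dp[i][j-1]).
    ·  A  A  A  C  C  C
 ·  0  0  0  0  0  0  0
 C  0  0  0  0  1  1  1
 G  0  0  0  0  1  1  1
 C  0  0  0  0  1  2  2
 T  0  0  0  0  1  2  2
 C  0  0  0  0  1  2  3
 A  0  1  1  1  1  2  3
 G  0  1  1  1  1  2  3
dp[7][6] = 3. One LCS (by backtracking along matches): CCC.

3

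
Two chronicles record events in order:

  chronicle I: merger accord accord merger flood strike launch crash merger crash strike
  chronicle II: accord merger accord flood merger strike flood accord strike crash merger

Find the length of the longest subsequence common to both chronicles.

One common subsequence of length 7: merger [1,2] → accord [2,3] → merger [4,5] → flood [5,7] → strike [6,9] → crash [8,10] → merger [9,11]. The LCS DP gives dp[11][11] = 7, so this is optimal.

7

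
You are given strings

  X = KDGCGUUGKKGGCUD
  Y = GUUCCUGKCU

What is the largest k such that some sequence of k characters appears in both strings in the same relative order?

Taking G [3,1] → C [4,5] → U [7,6] → G [8,7] → K [10,8] → C [13,9] → U [14,10] gives a common subsequence of length 7. The LCS DP gives dp[15][10] = 7, so this is optimal.

7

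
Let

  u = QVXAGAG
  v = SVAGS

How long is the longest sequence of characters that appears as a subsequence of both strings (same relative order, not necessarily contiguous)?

3

Match V at u[2]=v[2]; then A at u[4]=v[3]; then G at u[5]=v[4] — 3 characters in the same relative order in both. The LCS DP gives dp[7][5] = 3, so this is optimal.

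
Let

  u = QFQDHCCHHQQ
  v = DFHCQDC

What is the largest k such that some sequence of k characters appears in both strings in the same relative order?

4

Let dp[i][j] be the LCS length of the first i characters of u and the first j characters of v. dp[i][j] = dp[i-1][j-1]+1 when the i-th and j-th characters match, else max(dp[i-1][j], dp[i][j-1]).
    ·  D  F  H  C  Q  D  C
 ·  0  0  0  0  0  0  0  0
 Q  0  0  0  0  0  1  1  1
 F  0  0  1  1  1  1  1  1
 Q  0  0  1  1  1  2  2  2
 D  0  1  1  1  1  2  3  3
 H  0  1  1  2  2  2  3  3
 C  0  1  1  2  3  3  3  4
 C  0  1  1  2  3  3  3  4
 H  0  1  1  2  3  3  3  4
 H  0  1  1  2  3  3  3  4
 Q  0  1  1  2  3  4  4  4
 Q  0  1  1  2  3  4  4  4
dp[11][7] = 4. One LCS (by backtracking along matches): FQDC.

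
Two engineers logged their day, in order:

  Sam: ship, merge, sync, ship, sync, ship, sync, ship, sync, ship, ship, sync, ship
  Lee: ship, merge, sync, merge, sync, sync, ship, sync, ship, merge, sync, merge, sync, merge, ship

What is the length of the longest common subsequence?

10

Match ship (Sam #1, Lee #1) → merge (Sam #2, Lee #4) → sync (Sam #3, Lee #5) → sync (Sam #5, Lee #6) → ship (Sam #6, Lee #7) → sync (Sam #7, Lee #8) → ship (Sam #8, Lee #9) → sync (Sam #9, Lee #11) → sync (Sam #12, Lee #13) → ship (Sam #13, Lee #15) — 10 tasks in the same relative order in both. dp[13][15] = 10 confirms this is the maximum.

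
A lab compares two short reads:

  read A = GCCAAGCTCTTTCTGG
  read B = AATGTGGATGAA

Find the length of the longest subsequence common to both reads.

One common subsequence of length 6: A [4,1], A [5,2], G [6,4], T [8,5], T [14,9], G [15,10], and the DP table's final entry dp[16][12] is also 6, so no common subsequence is longer.

6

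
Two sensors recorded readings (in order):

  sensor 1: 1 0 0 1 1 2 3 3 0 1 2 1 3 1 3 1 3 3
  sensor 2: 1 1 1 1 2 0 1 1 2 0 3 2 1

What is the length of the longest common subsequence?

9

Taking 1 (sensor 1 #1, sensor 2 #2); then 1 (sensor 1 #4, sensor 2 #3); then 1 (sensor 1 #5, sensor 2 #4); then 2 (sensor 1 #6, sensor 2 #5); then 0 (sensor 1 #9, sensor 2 #6); then 1 (sensor 1 #10, sensor 2 #8); then 2 (sensor 1 #11, sensor 2 #9); then 3 (sensor 1 #13, sensor 2 #11); then 1 (sensor 1 #16, sensor 2 #13) gives a common subsequence of length 9. dp[18][13] = 9 confirms this is the maximum.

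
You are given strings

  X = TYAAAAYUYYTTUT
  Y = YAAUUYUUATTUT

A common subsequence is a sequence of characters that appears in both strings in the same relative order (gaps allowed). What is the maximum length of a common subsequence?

Match Y at X[2]=Y[1], then A at X[3]=Y[2], then A at X[4]=Y[3], then Y at X[7]=Y[6], then U at X[8]=Y[8], then T at X[11]=Y[10], then T at X[12]=Y[11], then U at X[13]=Y[12], then T at X[14]=Y[13] — 9 characters in the same relative order in both. dp[14][13] = 9 confirms this is the maximum.

9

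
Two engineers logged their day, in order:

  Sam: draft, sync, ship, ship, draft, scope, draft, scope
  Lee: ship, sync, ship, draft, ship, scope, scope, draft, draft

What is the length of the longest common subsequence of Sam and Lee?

One common subsequence of length 5: sync (Sam #2, Lee #2), then ship (Sam #3, Lee #3), then ship (Sam #4, Lee #5), then draft (Sam #5, Lee #8), then draft (Sam #7, Lee #9). The LCS DP gives dp[8][9] = 5, so this is optimal.

5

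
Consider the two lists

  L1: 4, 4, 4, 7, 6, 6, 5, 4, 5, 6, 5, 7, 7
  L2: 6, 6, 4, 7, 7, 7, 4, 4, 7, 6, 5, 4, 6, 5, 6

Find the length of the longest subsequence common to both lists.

Match 4 at L1[1]=L2[3] → 4 at L1[2]=L2[7] → 4 at L1[3]=L2[8] → 7 at L1[4]=L2[9] → 6 at L1[6]=L2[10] → 5 at L1[7]=L2[11] → 4 at L1[8]=L2[12] → 5 at L1[9]=L2[14] → 6 at L1[10]=L2[15] — 9 values in the same relative order in both. Since dp[13][15] = 9, nothing longer is possible.

9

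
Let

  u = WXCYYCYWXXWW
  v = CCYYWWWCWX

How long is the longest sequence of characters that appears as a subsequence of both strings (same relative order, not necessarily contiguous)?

Pick C (u #3, v #2); then Y (u #4, v #3); then Y (u #5, v #4); then C (u #6, v #8); then W (u #8, v #9); then X (u #10, v #10); all 6 characters appear in both, in order, and the DP table's final entry dp[12][10] is also 6, so no common subsequence is longer.

6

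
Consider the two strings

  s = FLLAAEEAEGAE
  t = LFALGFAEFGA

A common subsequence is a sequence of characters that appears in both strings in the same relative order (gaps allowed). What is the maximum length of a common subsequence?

6

Pick F at s[1]=t[2], L at s[2]=t[4], A at s[5]=t[7], E at s[6]=t[8], G at s[10]=t[10], A at s[11]=t[11]; all 6 characters appear in both, in order, and the DP table's final entry dp[12][11] is also 6, so no common subsequence is longer.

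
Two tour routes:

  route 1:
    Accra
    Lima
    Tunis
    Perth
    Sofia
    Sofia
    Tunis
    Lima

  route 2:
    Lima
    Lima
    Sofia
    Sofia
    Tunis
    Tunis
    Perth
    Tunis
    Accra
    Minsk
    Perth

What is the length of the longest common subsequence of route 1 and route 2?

One common subsequence of length 4: Lima at route 1[2]=route 2[2], Tunis at route 1[3]=route 2[6], Perth at route 1[4]=route 2[7], Tunis at route 1[7]=route 2[8], and the DP table's final entry dp[8][11] is also 4, so no common subsequence is longer.

4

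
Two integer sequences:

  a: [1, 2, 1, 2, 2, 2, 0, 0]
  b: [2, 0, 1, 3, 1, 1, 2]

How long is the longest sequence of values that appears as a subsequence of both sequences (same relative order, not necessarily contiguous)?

Let dp[i][j] be the LCS length of the first i values of a and the first j values of b. dp[i][j] = dp[i-1][j-1]+1 when the i-th and j-th values match, else max(dp[i-1][j], dp[i][j-1]).
    ·  2  0  1  3  1  1  2
 ·  0  0  0  0  0  0  0  0
 1  0  0  0  1  1  1  1  1
 2  0  1  1  1  1  1  1  2
 1  0  1  1  2  2  2  2  2
 2  0  1  1  2  2  2  2  3
 2  0  1  1  2  2  2  2  3
 2  0  1  1  2  2  2  2  3
 0  0  1  2  2  2  2  2  3
 0  0  1  2  2  2  2  2  3
dp[8][7] = 3. One LCS (by backtracking along matches): 1, 1, 2.

3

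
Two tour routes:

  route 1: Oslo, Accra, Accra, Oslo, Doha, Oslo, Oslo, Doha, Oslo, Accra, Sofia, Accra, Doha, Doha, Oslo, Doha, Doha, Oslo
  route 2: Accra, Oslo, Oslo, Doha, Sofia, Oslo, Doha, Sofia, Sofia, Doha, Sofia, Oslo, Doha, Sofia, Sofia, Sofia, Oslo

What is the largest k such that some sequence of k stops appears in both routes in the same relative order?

One common subsequence of length 10: Oslo (route 1 #1, route 2 #2), then Oslo (route 1 #4, route 2 #3), then Doha (route 1 #5, route 2 #4), then Oslo (route 1 #7, route 2 #6), then Doha (route 1 #8, route 2 #7), then Sofia (route 1 #11, route 2 #9), then Doha (route 1 #13, route 2 #10), then Oslo (route 1 #15, route 2 #12), then Doha (route 1 #16, route 2 #13), then Oslo (route 1 #18, route 2 #17). Since dp[18][17] = 10, nothing longer is possible.

10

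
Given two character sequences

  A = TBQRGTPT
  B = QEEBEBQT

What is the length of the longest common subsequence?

3

One common subsequence of length 3: B at A[2]=B[6], Q at A[3]=B[7], T at A[8]=B[8], and the DP table's final entry dp[8][8] is also 3, so no common subsequence is longer.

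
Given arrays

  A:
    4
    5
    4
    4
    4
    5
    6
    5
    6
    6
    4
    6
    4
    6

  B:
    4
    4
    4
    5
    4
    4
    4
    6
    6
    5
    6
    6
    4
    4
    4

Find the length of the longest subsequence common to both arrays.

11

Taking 4 (A #1, B #3) → 5 (A #2, B #4) → 4 (A #3, B #5) → 4 (A #4, B #6) → 4 (A #5, B #7) → 6 (A #7, B #9) → 5 (A #8, B #10) → 6 (A #9, B #11) → 6 (A #10, B #12) → 4 (A #11, B #14) → 4 (A #13, B #15) gives a common subsequence of length 11. dp[14][15] = 11 confirms this is the maximum.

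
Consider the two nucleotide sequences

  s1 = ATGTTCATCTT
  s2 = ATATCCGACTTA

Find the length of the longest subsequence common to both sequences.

8

Taking A (s1 #1, s2 #1), T (s1 #2, s2 #2), T (s1 #4, s2 #4), C (s1 #6, s2 #6), A (s1 #7, s2 #8), C (s1 #9, s2 #9), T (s1 #10, s2 #10), T (s1 #11, s2 #11) gives a common subsequence of length 8. The LCS DP gives dp[11][12] = 8, so this is optimal.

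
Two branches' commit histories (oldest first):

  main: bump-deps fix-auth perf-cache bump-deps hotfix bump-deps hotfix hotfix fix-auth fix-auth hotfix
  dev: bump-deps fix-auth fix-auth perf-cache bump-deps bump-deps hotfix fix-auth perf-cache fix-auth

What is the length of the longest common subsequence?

8

Match bump-deps (main #1, dev #1), then fix-auth (main #2, dev #3), then perf-cache (main #3, dev #4), then bump-deps (main #4, dev #5), then bump-deps (main #6, dev #6), then hotfix (main #8, dev #7), then fix-auth (main #9, dev #8), then fix-auth (main #10, dev #10) — 8 commits in the same relative order in both. The LCS DP gives dp[11][10] = 8, so this is optimal.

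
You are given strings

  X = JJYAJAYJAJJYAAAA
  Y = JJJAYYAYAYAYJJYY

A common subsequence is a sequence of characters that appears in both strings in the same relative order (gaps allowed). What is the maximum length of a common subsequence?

Taking J at X[1]=Y[2] → J at X[2]=Y[3] → Y at X[3]=Y[6] → A at X[4]=Y[7] → A at X[6]=Y[9] → Y at X[7]=Y[10] → A at X[9]=Y[11] → J at X[10]=Y[13] → J at X[11]=Y[14] → Y at X[12]=Y[16] gives a common subsequence of length 10, and the DP table's final entry dp[16][16] is also 10, so no common subsequence is longer.

10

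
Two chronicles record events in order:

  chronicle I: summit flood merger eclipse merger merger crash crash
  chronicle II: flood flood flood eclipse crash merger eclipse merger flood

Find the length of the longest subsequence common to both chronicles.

4

Taking flood at chronicle I[2]=chronicle II[3]; then merger at chronicle I[3]=chronicle II[6]; then eclipse at chronicle I[4]=chronicle II[7]; then merger at chronicle I[5]=chronicle II[8] gives a common subsequence of length 4, and the DP table's final entry dp[8][9] is also 4, so no common subsequence is longer.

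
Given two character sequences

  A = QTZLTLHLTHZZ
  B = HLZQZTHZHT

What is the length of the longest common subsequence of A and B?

5

Pick Q [1,4], then T [2,6], then Z [3,8], then H [7,9], then T [9,10]; all 5 characters appear in both, in order. The LCS DP gives dp[12][10] = 5, so this is optimal.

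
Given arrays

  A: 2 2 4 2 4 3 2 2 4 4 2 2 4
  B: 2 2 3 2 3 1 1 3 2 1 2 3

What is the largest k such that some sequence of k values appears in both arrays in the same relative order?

Taking 2 at A[1]=B[1]; then 2 at A[2]=B[2]; then 2 at A[4]=B[4]; then 3 at A[6]=B[8]; then 2 at A[7]=B[9]; then 2 at A[8]=B[11] gives a common subsequence of length 6, and the DP table's final entry dp[13][12] is also 6, so no common subsequence is longer.

6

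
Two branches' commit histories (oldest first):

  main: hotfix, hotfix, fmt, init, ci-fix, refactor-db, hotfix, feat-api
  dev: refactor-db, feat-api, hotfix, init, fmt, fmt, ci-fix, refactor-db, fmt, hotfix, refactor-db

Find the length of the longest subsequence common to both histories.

5

Pick hotfix (main #1, dev #3) → fmt (main #3, dev #6) → ci-fix (main #5, dev #7) → refactor-db (main #6, dev #8) → hotfix (main #7, dev #10); all 5 commits appear in both, in order. Since dp[8][11] = 5, nothing longer is possible.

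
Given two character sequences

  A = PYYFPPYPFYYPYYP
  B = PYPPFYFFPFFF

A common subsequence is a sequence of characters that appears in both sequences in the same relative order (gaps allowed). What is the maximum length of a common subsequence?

Pick P [1,1], then Y [3,2], then P [5,3], then P [6,4], then Y [7,6], then P [8,9], then F [9,12]; all 7 characters appear in both, in order. The LCS DP gives dp[15][12] = 7, so this is optimal.

7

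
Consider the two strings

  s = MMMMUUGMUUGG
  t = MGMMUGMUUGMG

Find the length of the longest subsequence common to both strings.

10

Let dp[i][j] be the LCS length of the first i characters of s and the first j characters of t. dp[i][j] = dp[i-1][j-1]+1 when the i-th and j-th characters match, else max(dp[i-1][j], dp[i][j-1]).
    ·  M  G  M  M  U  G  M  U  U  G  M  G
 ·  0  0  0  0  0  0  0  0  0  0  0  0  0
 M  0  1  1  1  1  1  1  1  1  1  1  1  1
 M  0  1  1  2  2  2  2  2  2  2  2  2  2
 M  0  1  1  2  3  3  3  3  3  3  3  3  3
 M  0  1  1  2  3  3  3  4  4  4  4  4  4
 U  0  1  1  2  3  4  4  4  5  5  5  5  5
 U  0  1  1  2  3  4  4  4  5  6  6  6  6
 G  0  1  2  2  3  4  5  5  5  6  7  7  7
 M  0  1  2  3  3  4  5  6  6  6  7  8  8
 U  0  1  2  3  3  4  5  6  7  7  7  8  8
 U  0  1  2  3  3  4  5  6  7  8  8  8  8
 G  0  1  2  3  3  4  5  6  7  8  9  9  9
 G  0  1  2  3  3  4  5  6  7  8  9  9 10
dp[12][12] = 10. One LCS (by backtracking along matches): MMMUGMUUGG.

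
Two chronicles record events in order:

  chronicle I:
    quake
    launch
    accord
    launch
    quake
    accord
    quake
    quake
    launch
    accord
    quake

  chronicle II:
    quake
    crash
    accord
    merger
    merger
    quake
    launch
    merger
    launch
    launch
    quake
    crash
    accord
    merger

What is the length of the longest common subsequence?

5

Pick quake at chronicle I[1]=chronicle II[6]; then launch at chronicle I[2]=chronicle II[9]; then launch at chronicle I[4]=chronicle II[10]; then quake at chronicle I[5]=chronicle II[11]; then accord at chronicle I[6]=chronicle II[13]; all 5 events appear in both, in order. The LCS DP gives dp[11][14] = 5, so this is optimal.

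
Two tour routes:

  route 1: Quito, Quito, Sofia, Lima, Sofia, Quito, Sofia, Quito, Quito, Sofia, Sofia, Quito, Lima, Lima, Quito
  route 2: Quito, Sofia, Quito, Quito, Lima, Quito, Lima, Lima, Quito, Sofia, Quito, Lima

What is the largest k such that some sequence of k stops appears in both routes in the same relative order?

Pick Quito [1,3]; then Quito [2,4]; then Lima [4,5]; then Quito [6,6]; then Quito [9,9]; then Sofia [11,10]; then Quito [12,11]; then Lima [14,12]; all 8 stops appear in both, in order. Since dp[15][12] = 8, nothing longer is possible.

8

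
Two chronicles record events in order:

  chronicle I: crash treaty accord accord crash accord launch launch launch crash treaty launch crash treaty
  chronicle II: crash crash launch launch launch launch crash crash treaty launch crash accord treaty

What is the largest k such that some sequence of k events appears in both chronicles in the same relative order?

10

Match crash [1,1], then crash [5,2], then launch [7,4], then launch [8,5], then launch [9,6], then crash [10,8], then treaty [11,9], then launch [12,10], then crash [13,11], then treaty [14,13] — 10 events in the same relative order in both. dp[14][13] = 10 confirms this is the maximum.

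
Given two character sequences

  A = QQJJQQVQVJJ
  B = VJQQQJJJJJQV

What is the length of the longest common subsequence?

One common subsequence of length 6: Q at A[1]=B[4] → Q at A[2]=B[5] → J at A[3]=B[9] → J at A[4]=B[10] → Q at A[8]=B[11] → V at A[9]=B[12]. Since dp[11][12] = 6, nothing longer is possible.

6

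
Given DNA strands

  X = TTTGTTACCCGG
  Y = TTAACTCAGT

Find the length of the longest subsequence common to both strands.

6

Match T [1,1]; then T [2,2]; then A [7,4]; then C [8,5]; then C [9,7]; then G [11,9] — 6 bases in the same relative order in both. dp[12][10] = 6 confirms this is the maximum.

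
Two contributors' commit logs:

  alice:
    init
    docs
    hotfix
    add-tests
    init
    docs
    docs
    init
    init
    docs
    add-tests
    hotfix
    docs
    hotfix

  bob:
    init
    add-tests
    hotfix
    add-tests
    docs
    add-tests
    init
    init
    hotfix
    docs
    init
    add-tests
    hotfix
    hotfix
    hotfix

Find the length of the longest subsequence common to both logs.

10

Taking init at alice[1]=bob[1], then hotfix at alice[3]=bob[3], then add-tests at alice[4]=bob[4], then docs at alice[6]=bob[5], then init at alice[8]=bob[7], then init at alice[9]=bob[8], then docs at alice[10]=bob[10], then add-tests at alice[11]=bob[12], then hotfix at alice[12]=bob[14], then hotfix at alice[14]=bob[15] gives a common subsequence of length 10. The LCS DP gives dp[14][15] = 10, so this is optimal.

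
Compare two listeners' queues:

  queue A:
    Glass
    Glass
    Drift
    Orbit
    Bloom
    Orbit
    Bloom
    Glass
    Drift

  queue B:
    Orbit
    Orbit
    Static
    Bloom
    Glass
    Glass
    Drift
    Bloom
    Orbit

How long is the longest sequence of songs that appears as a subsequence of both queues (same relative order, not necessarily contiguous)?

5

Match Glass [1,5] → Glass [2,6] → Drift [3,7] → Bloom [5,8] → Orbit [6,9] — 5 songs in the same relative order in both. Since dp[9][9] = 5, nothing longer is possible.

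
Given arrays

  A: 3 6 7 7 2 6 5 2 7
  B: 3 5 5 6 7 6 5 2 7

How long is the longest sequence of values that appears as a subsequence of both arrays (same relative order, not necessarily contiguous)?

One common subsequence of length 7: 3 (A #1, B #1); then 6 (A #2, B #4); then 7 (A #4, B #5); then 6 (A #6, B #6); then 5 (A #7, B #7); then 2 (A #8, B #8); then 7 (A #9, B #9). dp[9][9] = 7 confirms this is the maximum.

7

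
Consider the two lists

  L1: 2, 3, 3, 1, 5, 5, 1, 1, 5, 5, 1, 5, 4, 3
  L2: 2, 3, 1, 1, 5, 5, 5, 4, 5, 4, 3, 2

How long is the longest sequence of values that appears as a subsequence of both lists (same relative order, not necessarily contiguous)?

9

Taking 2 [1,1]; then 3 [2,2]; then 1 [4,4]; then 5 [5,5]; then 5 [6,6]; then 5 [9,7]; then 5 [12,9]; then 4 [13,10]; then 3 [14,11] gives a common subsequence of length 9. Since dp[14][12] = 9, nothing longer is possible.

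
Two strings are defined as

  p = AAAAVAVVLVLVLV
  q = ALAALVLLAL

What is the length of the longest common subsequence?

Match A [1,1], then A [2,3], then A [3,4], then V [8,6], then L [9,7], then L [11,8], then L [13,10] — 7 characters in the same relative order in both. Since dp[14][10] = 7, nothing longer is possible.

7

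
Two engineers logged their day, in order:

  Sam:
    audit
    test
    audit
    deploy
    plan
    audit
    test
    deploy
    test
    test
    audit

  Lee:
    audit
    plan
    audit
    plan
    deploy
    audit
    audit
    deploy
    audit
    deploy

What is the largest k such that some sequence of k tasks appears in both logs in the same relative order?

Pick audit at Sam[1]=Lee[1]; then audit at Sam[3]=Lee[3]; then deploy at Sam[4]=Lee[5]; then audit at Sam[6]=Lee[7]; then deploy at Sam[8]=Lee[8]; then audit at Sam[11]=Lee[9]; all 6 tasks appear in both, in order. Since dp[11][10] = 6, nothing longer is possible.

6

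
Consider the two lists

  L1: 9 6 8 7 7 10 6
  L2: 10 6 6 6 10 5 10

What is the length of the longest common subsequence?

2

Let dp[i][j] be the LCS length of the first i values of L1 and the first j values of L2. dp[i][j] = dp[i-1][j-1]+1 when the i-th and j-th values match, else max(dp[i-1][j], dp[i][j-1]).
    · 10  6  6  6 10  5 10
 ·  0  0  0  0  0  0  0  0
 9  0  0  0  0  0  0  0  0
 6  0  0  1  1  1  1  1  1
 8  0  0  1  1  1  1  1  1
 7  0  0  1  1  1  1  1  1
 7  0  0  1  1  1  1  1  1
10  0  1  1  1  1  2  2  2
 6  0  1  2  2  2  2  2  2
dp[7][7] = 2. One LCS (by backtracking along matches): 6, 10.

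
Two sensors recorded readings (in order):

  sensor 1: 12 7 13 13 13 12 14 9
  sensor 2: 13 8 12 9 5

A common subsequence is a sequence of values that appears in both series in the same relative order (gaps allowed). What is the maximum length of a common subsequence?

One common subsequence of length 3: 13 (sensor 1 #3, sensor 2 #1) → 12 (sensor 1 #6, sensor 2 #3) → 9 (sensor 1 #8, sensor 2 #4), and the DP table's final entry dp[8][5] is also 3, so no common subsequence is longer.

3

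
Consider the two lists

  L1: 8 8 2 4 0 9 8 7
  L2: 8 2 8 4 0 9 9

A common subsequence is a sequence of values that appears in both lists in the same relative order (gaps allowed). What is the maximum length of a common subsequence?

5

Let dp[i][j] be the LCS length of the first i values of L1 and the first j values of L2. dp[i][j] = dp[i-1][j-1]+1 when the i-th and j-th values match, else max(dp[i-1][j], dp[i][j-1]).
    ·  8  2  8  4  0  9  9
 ·  0  0  0  0  0  0  0  0
 8  0  1  1  1  1  1  1  1
 8  0  1  1  2  2  2  2  2
 2  0  1  2  2  2  2  2  2
 4  0  1  2  2  3  3  3  3
 0  0  1  2  2  3  4  4  4
 9  0  1  2  2  3  4  5  5
 8  0  1  2  3  3  4  5  5
 7  0  1  2  3  3  4  5  5
dp[8][7] = 5. One LCS (by backtracking along matches): 8, 8, 4, 0, 9.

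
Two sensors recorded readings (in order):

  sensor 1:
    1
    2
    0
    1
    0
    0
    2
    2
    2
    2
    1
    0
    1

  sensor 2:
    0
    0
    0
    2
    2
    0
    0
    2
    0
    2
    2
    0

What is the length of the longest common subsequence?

8

One common subsequence of length 8: 0 (sensor 1 #3, sensor 2 #1), then 0 (sensor 1 #5, sensor 2 #2), then 0 (sensor 1 #6, sensor 2 #3), then 2 (sensor 1 #7, sensor 2 #5), then 2 (sensor 1 #8, sensor 2 #8), then 2 (sensor 1 #9, sensor 2 #10), then 2 (sensor 1 #10, sensor 2 #11), then 0 (sensor 1 #12, sensor 2 #12). Since dp[13][12] = 8, nothing longer is possible.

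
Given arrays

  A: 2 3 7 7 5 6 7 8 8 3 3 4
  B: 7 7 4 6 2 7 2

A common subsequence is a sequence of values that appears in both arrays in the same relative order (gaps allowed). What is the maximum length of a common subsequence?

4

Let dp[i][j] be the LCS length of the first i values of A and the first j values of B. dp[i][j] = dp[i-1][j-1]+1 when the i-th and j-th values match, else max(dp[i-1][j], dp[i][j-1]).
    ·  7  7  4  6  2  7  2
 ·  0  0  0  0  0  0  0  0
 2  0  0  0  0  0  1  1  1
 3  0  0  0  0  0  1  1  1
 7  0  1  1  1  1  1  2  2
 7  0  1  2  2  2  2  2  2
 5  0  1  2  2  2  2  2  2
 6  0  1  2  2  3  3  3  3
 7  0  1  2  2  3  3  4  4
 8  0  1  2  2  3  3  4  4
 8  0  1  2  2  3  3  4  4
 3  0  1  2  2  3  3  4  4
 3  0  1  2  2  3  3  4  4
 4  0  1  2  3  3  3  4  4
dp[12][7] = 4. One LCS (by backtracking along matches): 7, 7, 6, 7.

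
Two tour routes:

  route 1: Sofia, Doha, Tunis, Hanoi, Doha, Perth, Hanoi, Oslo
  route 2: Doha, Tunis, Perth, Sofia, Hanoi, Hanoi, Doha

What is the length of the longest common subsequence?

4

Match Doha (route 1 #2, route 2 #1), Tunis (route 1 #3, route 2 #2), Hanoi (route 1 #4, route 2 #6), Doha (route 1 #5, route 2 #7) — 4 stops in the same relative order in both. Since dp[8][7] = 4, nothing longer is possible.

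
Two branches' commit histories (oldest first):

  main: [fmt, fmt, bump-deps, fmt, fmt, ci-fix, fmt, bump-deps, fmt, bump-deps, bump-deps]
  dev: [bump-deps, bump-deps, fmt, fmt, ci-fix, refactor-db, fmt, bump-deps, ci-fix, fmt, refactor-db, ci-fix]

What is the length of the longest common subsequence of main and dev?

7

Taking bump-deps at main[3]=dev[2], fmt at main[4]=dev[3], fmt at main[5]=dev[4], ci-fix at main[6]=dev[5], fmt at main[7]=dev[7], bump-deps at main[8]=dev[8], fmt at main[9]=dev[10] gives a common subsequence of length 7. dp[11][12] = 7 confirms this is the maximum.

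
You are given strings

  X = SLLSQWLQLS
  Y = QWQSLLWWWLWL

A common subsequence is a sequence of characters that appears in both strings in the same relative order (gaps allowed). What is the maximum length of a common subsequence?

6

Taking S (X #1, Y #4), then L (X #2, Y #5), then L (X #3, Y #6), then W (X #6, Y #9), then L (X #7, Y #10), then L (X #9, Y #12) gives a common subsequence of length 6. Since dp[10][12] = 6, nothing longer is possible.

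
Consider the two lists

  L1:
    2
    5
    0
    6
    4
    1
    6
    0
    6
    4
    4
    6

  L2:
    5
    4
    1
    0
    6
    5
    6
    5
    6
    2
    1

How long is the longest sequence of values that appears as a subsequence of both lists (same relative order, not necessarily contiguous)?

Let dp[i][j] be the LCS length of the first i values of L1 and the first j values of L2. dp[i][j] = dp[i-1][j-1]+1 when the i-th and j-th values match, else max(dp[i-1][j], dp[i][j-1]).
    ·  5  4  1  0  6  5  6  5  6  2  1
 ·  0  0  0  0  0  0  0  0  0  0  0  0
 2  0  0  0  0  0  0  0  0  0  0  1  1
 5  0  1  1  1  1  1  1  1  1  1  1  1
 0  0  1  1  1  2  2  2  2  2  2  2  2
 6  0  1  1  1  2  3  3  3  3  3  3  3
 4  0  1  2  2  2  3  3  3  3  3  3  3
 1  0  1  2  3  3  3  3  3  3  3  3  4
 6  0  1  2  3  3  4  4  4  4  4  4  4
 0  0  1  2  3  4  4  4  4  4  4  4  4
 6  0  1  2  3  4  5  5  5  5  5  5  5
 4  0  1  2  3  4  5  5  5  5  5  5  5
 4  0  1  2  3  4  5  5  5  5  5  5  5
 6  0  1  2  3  4  5  5  6  6  6  6  6
dp[12][11] = 6. One LCS (by backtracking along matches): 5, 4, 1, 6, 6, 6.

6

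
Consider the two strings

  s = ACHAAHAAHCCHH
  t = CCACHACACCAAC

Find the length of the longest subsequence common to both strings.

8

Taking A at s[1]=t[3], C at s[2]=t[4], H at s[3]=t[5], A at s[4]=t[6], A at s[5]=t[8], A at s[7]=t[11], A at s[8]=t[12], C at s[11]=t[13] gives a common subsequence of length 8. The LCS DP gives dp[13][13] = 8, so this is optimal.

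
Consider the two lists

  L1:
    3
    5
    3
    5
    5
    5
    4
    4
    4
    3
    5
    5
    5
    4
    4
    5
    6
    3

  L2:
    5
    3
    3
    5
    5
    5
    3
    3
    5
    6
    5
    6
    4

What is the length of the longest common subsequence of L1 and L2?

9

Pick 3 [1,2], then 3 [3,3], then 5 [4,4], then 5 [5,5], then 5 [6,6], then 3 [10,8], then 5 [11,9], then 5 [12,11], then 4 [15,13]; all 9 values appear in both, in order, and the DP table's final entry dp[18][13] is also 9, so no common subsequence is longer.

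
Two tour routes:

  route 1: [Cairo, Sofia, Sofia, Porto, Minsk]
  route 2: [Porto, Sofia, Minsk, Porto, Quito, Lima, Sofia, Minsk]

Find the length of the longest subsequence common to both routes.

3

Taking Sofia [2,2], then Sofia [3,7], then Minsk [5,8] gives a common subsequence of length 3. Since dp[5][8] = 3, nothing longer is possible.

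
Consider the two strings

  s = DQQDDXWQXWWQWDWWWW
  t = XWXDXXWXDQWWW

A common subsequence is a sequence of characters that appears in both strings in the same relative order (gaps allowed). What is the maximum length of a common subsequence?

Match D (s #1, t #4) → X (s #6, t #6) → W (s #7, t #7) → X (s #9, t #8) → Q (s #12, t #10) → W (s #16, t #11) → W (s #17, t #12) → W (s #18, t #13) — 8 characters in the same relative order in both, and the DP table's final entry dp[18][13] is also 8, so no common subsequence is longer.

8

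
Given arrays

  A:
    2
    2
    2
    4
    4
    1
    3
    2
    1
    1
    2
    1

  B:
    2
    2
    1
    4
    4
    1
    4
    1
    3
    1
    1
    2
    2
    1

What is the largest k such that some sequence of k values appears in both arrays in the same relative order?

Taking 2 (A #1, B #1); then 2 (A #2, B #2); then 4 (A #4, B #5); then 4 (A #5, B #7); then 1 (A #6, B #8); then 3 (A #7, B #9); then 1 (A #9, B #10); then 1 (A #10, B #11); then 2 (A #11, B #13); then 1 (A #12, B #14) gives a common subsequence of length 10. dp[12][14] = 10 confirms this is the maximum.

10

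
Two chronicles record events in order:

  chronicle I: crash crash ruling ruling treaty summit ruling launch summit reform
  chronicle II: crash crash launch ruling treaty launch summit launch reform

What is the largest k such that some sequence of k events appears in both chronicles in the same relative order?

One common subsequence of length 7: crash (chronicle I #1, chronicle II #1), then crash (chronicle I #2, chronicle II #2), then ruling (chronicle I #4, chronicle II #4), then treaty (chronicle I #5, chronicle II #5), then summit (chronicle I #6, chronicle II #7), then launch (chronicle I #8, chronicle II #8), then reform (chronicle I #10, chronicle II #9). dp[10][9] = 7 confirms this is the maximum.

7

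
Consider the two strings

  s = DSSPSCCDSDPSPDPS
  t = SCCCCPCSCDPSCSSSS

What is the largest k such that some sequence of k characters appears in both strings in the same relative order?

8

Match S at s[2]=t[1] → S at s[3]=t[8] → P at s[4]=t[11] → S at s[5]=t[12] → C at s[6]=t[13] → S at s[9]=t[15] → S at s[12]=t[16] → S at s[16]=t[17] — 8 characters in the same relative order in both. Since dp[16][17] = 8, nothing longer is possible.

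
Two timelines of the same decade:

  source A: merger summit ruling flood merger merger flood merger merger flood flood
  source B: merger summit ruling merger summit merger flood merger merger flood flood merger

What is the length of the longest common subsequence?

10

Pick merger (source A #1, source B #1); then summit (source A #2, source B #2); then ruling (source A #3, source B #3); then merger (source A #5, source B #4); then merger (source A #6, source B #6); then flood (source A #7, source B #7); then merger (source A #8, source B #8); then merger (source A #9, source B #9); then flood (source A #10, source B #10); then flood (source A #11, source B #11); all 10 events appear in both, in order. The LCS DP gives dp[11][12] = 10, so this is optimal.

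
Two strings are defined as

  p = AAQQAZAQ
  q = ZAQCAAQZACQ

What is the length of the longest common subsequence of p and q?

6

Let dp[i][j] be the LCS length of the first i characters of p and the first j characters of q. dp[i][j] = dp[i-1][j-1]+1 when the i-th and j-th characters match, else max(dp[i-1][j], dp[i][j-1]).
    ·  Z  A  Q  C  A  A  Q  Z  A  C  Q
 ·  0  0  0  0  0  0  0  0  0  0  0  0
 A  0  0  1  1  1  1  1  1  1  1  1  1
 A  0  0  1  1  1  2  2  2  2  2  2  2
 Q  0  0  1  2  2  2  2  3  3  3  3  3
 Q  0  0  1  2  2  2  2  3  3  3  3  4
 A  0  0  1  2  2  3  3  3  3  4  4  4
 Z  0  1  1  2  2  3  3  3  4  4  4  4
 A  0  1  2  2  2  3  4  4  4  5  5  5
 Q  0  1  2  3  3  3  4  5  5  5  5  6
dp[8][11] = 6. One LCS (by backtracking along matches): AAQZAQ.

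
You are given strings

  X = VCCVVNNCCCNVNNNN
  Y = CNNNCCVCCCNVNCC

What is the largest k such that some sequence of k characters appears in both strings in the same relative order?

Match C (X #2, Y #5); then C (X #3, Y #6); then V (X #5, Y #7); then C (X #8, Y #8); then C (X #9, Y #9); then C (X #10, Y #10); then N (X #11, Y #11); then V (X #12, Y #12); then N (X #13, Y #13) — 9 characters in the same relative order in both. The LCS DP gives dp[16][15] = 9, so this is optimal.

9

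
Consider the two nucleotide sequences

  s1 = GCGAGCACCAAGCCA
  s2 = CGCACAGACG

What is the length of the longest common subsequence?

8

Let dp[i][j] be the LCS length of the first i bases of s1 and the first j bases of s2. dp[i][j] = dp[i-1][j-1]+1 when the i-th and j-th bases match, else max(dp[i-1][j], dp[i][j-1]).
    ·  C  G  C  A  C  A  G  A  C  G
 ·  0  0  0  0  0  0  0  0  0  0  0
 G  0  0  1  1  1  1  1  1  1  1  1
 C  0  1  1  2  2  2  2  2  2  2  2
 G  0  1  2  2  2  2  2  3  3  3  3
 A  0  1  2  2  3  3  3  3  4  4  4
 G  0  1  2  2  3  3  3  4  4  4  5
 C  0  1  2  3  3  4  4  4  4  5  5
 A  0  1  2  3  4  4  5  5  5  5  5
 C  0  1  2  3  4  5  5  5  5  6  6
 C  0  1  2  3  4  5  5  5  5  6  6
 A  0  1  2  3  4  5  6  6  6  6  6
 A  0  1  2  3  4  5  6  6  7  7  7
 G  0  1  2  3  4  5  6  7  7  7  8
 C  0  1  2  3  4  5  6  7  7  8  8
 C  0  1  2  3  4  5  6  7  7  8  8
 A  0  1  2  3  4  5  6  7  8  8  8
dp[15][10] = 8. One LCS (by backtracking along matches): CGCACAAG.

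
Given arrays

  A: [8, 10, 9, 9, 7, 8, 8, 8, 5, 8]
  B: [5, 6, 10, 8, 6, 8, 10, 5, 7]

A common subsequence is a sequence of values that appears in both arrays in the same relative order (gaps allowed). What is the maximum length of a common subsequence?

Let dp[i][j] be the LCS length of the first i values of A and the first j values of B. dp[i][j] = dp[i-1][j-1]+1 when the i-th and j-th values match, else max(dp[i-1][j], dp[i][j-1]).
    ·  5  6 10  8  6  8 10  5  7
 ·  0  0  0  0  0  0  0  0  0  0
 8  0  0  0  0  1  1  1  1  1  1
10  0  0  0  1  1  1  1  2  2  2
 9  0  0  0  1  1  1  1  2  2  2
 9  0  0  0  1  1  1  1  2  2  2
 7  0  0  0  1  1  1  1  2  2  3
 8  0  0  0  1  2  2  2  2  2  3
 8  0  0  0  1  2  2  3  3  3  3
 8  0  0  0  1  2  2  3  3  3  3
 5  0  1  1  1  2  2  3  3  4  4
 8  0  1  1  1  2  2  3  3  4  4
dp[10][9] = 4. One LCS (by backtracking along matches): 10, 8, 8, 5.

4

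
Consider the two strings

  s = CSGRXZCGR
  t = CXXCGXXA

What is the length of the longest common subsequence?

Pick C [1,1]; then X [5,3]; then C [7,4]; then G [8,5]; all 4 characters appear in both, in order. The LCS DP gives dp[9][8] = 4, so this is optimal.

4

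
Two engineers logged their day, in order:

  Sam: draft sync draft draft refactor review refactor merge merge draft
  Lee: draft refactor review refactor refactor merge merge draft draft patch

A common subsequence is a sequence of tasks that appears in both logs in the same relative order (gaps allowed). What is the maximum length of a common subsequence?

7

Taking draft (Sam #4, Lee #1), then refactor (Sam #5, Lee #2), then review (Sam #6, Lee #3), then refactor (Sam #7, Lee #5), then merge (Sam #8, Lee #6), then merge (Sam #9, Lee #7), then draft (Sam #10, Lee #9) gives a common subsequence of length 7. Since dp[10][10] = 7, nothing longer is possible.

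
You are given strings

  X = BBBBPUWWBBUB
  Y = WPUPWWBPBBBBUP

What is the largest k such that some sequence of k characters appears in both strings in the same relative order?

7

One common subsequence of length 7: P [5,2], U [6,3], W [7,5], W [8,6], B [9,11], B [10,12], U [11,13], and the DP table's final entry dp[12][14] is also 7, so no common subsequence is longer.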